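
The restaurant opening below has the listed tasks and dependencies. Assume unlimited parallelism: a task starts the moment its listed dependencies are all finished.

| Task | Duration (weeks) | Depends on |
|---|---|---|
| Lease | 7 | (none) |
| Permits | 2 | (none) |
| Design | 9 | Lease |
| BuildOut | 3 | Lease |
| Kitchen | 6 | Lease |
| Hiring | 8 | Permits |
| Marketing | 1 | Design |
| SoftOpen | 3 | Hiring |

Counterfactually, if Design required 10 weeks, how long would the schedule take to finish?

The binding path is Lease→Design→Marketing = 7+9+1 = 17; finish at 17 weeks.
Since Design is critical, the +1 change carries straight to that chain (now 18 weeks).
That remains the longest chain; total 18 weeks.

18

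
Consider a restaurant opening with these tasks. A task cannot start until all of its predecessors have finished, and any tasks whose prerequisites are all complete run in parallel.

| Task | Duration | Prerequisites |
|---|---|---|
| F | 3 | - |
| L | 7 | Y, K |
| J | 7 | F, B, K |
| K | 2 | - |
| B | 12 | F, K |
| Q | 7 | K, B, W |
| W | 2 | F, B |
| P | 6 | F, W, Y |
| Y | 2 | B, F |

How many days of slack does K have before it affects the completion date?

1

F→B→Y→L = 3+12+2+7 = 24 sets the makespan at 24 days.
Longest path through K: 23 days (earliest finish 2, latest finish 3).
Slack of K = 1 − 0 = 1 day.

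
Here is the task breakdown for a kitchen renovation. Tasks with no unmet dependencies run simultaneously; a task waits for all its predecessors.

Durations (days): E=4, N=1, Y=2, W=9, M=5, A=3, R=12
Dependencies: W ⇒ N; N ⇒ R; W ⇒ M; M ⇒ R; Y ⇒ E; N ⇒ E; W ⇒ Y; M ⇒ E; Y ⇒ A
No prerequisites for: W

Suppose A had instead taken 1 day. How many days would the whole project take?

26

Critical path before the change: W→M→R = 9+5+12 = 26 giving 26 days.
The longest path through A is only 14 days, so A has float 12.
The critical path is still W→M→R; finish is now 26 days.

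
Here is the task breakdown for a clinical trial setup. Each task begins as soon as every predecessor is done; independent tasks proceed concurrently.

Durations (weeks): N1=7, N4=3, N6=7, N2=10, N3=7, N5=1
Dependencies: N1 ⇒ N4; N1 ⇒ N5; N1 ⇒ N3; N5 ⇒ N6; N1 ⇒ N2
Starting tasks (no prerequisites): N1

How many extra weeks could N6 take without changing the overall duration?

N1→N2 = 7+10 = 17 sets the makespan at 17 weeks.
The longest chain containing N6 totals 15 weeks.
Float = 17 − 15 = 2.

2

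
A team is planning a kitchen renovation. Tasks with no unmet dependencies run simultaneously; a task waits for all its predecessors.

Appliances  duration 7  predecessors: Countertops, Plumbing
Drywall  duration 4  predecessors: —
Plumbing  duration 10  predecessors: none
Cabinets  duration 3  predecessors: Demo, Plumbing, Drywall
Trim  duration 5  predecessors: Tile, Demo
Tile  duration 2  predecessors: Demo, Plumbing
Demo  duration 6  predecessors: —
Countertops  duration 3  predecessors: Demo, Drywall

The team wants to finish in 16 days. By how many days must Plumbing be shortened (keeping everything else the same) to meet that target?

Current finish: 17 days; target: 16.
Plumbing is on every critical path, so each day cut from Plumbing cuts the finish by one (this holds down to a finish of 16).
Need 17 − 16 = 1 day off Plumbing → Plumbing becomes 9 days, finish becomes 16.

1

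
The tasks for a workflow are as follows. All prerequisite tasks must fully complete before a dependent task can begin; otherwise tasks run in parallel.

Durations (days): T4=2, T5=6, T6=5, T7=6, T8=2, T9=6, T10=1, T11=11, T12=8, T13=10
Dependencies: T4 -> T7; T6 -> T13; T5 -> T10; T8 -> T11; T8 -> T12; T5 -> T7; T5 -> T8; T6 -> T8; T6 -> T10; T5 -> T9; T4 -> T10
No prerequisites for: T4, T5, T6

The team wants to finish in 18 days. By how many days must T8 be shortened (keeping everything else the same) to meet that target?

1

Current finish: 19 days; target: 18.
T8 is on every critical path, so each day cut from T8 cuts the finish by one (this holds down to a finish of 18).
Need 19 − 18 = 1 day off T8 → T8 becomes 1 day, finish becomes 18.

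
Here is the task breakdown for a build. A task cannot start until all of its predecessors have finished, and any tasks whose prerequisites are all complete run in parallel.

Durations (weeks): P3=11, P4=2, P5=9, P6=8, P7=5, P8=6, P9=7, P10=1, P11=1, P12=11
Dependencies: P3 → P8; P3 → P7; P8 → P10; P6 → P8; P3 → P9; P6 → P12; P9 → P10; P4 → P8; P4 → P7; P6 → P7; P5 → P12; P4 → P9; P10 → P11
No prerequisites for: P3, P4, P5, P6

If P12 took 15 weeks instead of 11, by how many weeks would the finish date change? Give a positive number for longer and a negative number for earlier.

Actual critical path: P5→P12 = 9+11 = 20 ⇒ 20 weeks.
P12 is on the critical path; changing it to 15 makes that path 24 weeks.
No other chain overtakes it, so the finish is 24 weeks.
Change in finish: 24 − 20 = +4 weeks.

4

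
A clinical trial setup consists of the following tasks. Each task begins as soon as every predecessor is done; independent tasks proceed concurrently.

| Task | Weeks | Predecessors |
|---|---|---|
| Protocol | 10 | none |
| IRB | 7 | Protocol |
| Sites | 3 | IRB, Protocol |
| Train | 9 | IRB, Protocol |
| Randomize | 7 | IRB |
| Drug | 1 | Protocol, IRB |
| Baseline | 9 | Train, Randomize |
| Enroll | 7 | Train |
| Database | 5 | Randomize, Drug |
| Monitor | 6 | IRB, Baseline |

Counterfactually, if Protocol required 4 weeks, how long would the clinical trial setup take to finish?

Baseline: Protocol→IRB→Train→Baseline→Monitor = 10+7+9+9+6 = 41 → 41 weeks.
Since Protocol is critical, the -6 change carries straight to that chain (now 35 weeks).
The critical path is still Protocol→IRB→Train→Baseline→Monitor; finish is now 35 weeks.

35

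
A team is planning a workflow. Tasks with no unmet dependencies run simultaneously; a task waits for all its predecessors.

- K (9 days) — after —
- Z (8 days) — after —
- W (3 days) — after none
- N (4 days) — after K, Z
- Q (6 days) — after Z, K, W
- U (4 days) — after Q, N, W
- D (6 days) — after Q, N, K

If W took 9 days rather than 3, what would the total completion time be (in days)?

21

Baseline: K→Q→D = 9+6+6 = 21 → 21 days.
W is off the critical path — its longest chain is 15 days, giving 6 of slack.
The critical path is still K→Q→D; finish is now 21 days.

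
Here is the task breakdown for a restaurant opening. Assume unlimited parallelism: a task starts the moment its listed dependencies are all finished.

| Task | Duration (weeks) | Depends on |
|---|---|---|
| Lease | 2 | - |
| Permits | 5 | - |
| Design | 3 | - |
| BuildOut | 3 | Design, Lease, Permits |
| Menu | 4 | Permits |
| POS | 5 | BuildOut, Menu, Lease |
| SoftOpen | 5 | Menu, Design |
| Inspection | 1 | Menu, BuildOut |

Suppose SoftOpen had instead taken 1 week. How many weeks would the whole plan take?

Actual critical path: Permits→Menu→SoftOpen = 5+4+5 = 14 ⇒ 14 weeks.
Since SoftOpen is critical, the -4 change carries straight to that chain (now 10 weeks).
New critical path: Permits→Menu→POS = 5+4+5 = 14 ⇒ 14 weeks.

14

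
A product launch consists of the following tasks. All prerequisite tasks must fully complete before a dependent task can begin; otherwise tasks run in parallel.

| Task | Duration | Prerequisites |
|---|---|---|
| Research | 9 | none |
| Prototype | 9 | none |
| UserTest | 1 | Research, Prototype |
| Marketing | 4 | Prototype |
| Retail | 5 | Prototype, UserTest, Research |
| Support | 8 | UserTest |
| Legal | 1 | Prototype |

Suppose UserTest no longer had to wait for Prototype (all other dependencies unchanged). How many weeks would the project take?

18

Original critical path: Research→UserTest→Support = 9+1+8 = 18 ⇒ 18 weeks.
Dropping Prototype→UserTest doesn't change UserTest's earliest start (9); another predecessor still binds.
New critical path: Research→UserTest→Support = 9+1+8 = 18 ⇒ 18 weeks.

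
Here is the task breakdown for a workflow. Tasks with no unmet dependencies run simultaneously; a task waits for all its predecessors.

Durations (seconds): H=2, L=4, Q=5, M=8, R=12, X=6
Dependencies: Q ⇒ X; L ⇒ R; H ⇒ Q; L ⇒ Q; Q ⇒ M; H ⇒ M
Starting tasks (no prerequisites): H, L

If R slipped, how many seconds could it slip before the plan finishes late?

Critical path: L→Q→M = 4+5+8 = 17, so the finish is 17 seconds.
Longest path through R: 16 seconds (earliest finish 16, latest finish 17).
Float = 17 − 16 = 1.

1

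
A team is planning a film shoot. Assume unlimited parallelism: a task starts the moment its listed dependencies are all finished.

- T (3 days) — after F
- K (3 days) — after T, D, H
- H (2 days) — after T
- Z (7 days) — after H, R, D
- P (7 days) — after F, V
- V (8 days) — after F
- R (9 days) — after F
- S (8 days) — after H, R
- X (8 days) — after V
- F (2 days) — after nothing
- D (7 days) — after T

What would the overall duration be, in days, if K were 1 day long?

19

Actual critical path: F→R→S = 2+9+8 = 19 ⇒ 19 days.
K has 4 days of float (longest path through it is 15).
That remains the longest chain; total 19 days.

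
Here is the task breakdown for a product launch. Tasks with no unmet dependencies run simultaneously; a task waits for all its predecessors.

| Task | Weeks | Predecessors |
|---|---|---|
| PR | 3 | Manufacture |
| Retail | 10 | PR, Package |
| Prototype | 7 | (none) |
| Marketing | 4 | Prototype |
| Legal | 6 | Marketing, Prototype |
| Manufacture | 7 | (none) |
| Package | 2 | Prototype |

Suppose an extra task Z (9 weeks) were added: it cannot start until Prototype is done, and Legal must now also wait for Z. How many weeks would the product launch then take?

22

Originally the product launch takes 20 weeks.
With Z inserted, Legal now waits for max(Marketing, Prototype, Z).
New critical path: Prototype→Z→Legal = 7+9+6 = 22 ⇒ 22 weeks.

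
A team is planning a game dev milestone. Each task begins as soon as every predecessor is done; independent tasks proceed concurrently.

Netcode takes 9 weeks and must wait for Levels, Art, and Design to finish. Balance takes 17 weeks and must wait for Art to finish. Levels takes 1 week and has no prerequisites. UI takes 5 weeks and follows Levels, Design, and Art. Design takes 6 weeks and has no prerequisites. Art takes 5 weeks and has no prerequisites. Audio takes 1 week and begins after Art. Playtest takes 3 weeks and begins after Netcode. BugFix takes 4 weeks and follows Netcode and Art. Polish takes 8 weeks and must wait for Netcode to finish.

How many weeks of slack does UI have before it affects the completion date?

Critical path: Design→Netcode→Polish = 6+9+8 = 23, so the finish is 23 weeks.
UI finishes as early as 11 and must finish by 23.
Float = 23 − 11 = 12.

12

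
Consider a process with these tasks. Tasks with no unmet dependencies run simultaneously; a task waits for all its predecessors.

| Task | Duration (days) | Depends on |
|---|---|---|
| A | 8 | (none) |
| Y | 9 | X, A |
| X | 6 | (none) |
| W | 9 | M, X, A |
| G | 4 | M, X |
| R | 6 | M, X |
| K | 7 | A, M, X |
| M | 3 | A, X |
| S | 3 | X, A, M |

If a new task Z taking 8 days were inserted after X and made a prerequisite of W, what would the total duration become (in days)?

23

Originally the project takes 20 days.
With Z inserted, W now waits for max(M, X, A, Z).
New critical path: X→Z→W = 6+8+9 = 23 ⇒ 23 days.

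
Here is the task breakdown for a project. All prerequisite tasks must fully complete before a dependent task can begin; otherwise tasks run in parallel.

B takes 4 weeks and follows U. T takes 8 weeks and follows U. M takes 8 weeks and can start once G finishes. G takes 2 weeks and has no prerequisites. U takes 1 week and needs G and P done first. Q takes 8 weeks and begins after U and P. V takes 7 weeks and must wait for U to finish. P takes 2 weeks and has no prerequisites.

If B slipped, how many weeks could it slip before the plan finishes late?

4

Critical path: G→U→Q = 2+1+8 = 11, so the finish is 11 weeks.
The longest chain containing B totals 7 weeks.
Slack of B = 7 − 3 = 4 weeks.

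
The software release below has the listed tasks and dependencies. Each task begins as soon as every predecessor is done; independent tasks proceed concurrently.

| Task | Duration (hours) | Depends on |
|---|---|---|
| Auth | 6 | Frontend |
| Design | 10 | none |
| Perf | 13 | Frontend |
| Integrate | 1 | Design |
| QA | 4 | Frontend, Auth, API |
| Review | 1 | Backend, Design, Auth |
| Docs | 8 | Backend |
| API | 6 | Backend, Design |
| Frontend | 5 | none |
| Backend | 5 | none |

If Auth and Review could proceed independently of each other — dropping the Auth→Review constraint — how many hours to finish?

20

Original critical path: Design→API→QA = 10+6+4 = 20 ⇒ 20 hours.
Without Auth→Review, Review's earliest start moves from 11 to 10.
New critical path: Design→API→QA = 10+6+4 = 20 ⇒ 20 hours.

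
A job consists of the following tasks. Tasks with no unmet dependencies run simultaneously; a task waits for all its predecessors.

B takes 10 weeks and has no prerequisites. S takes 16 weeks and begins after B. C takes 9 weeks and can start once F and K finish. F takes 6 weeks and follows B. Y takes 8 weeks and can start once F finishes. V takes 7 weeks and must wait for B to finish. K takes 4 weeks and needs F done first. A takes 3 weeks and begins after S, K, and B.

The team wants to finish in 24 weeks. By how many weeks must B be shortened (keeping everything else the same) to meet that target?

5

Current finish: 29 weeks; target: 24.
B is on every critical path, so each week cut from B cuts the finish by one (this holds down to a finish of 20).
Need 29 − 24 = 5 weeks off B → B becomes 5 weeks, finish becomes 24.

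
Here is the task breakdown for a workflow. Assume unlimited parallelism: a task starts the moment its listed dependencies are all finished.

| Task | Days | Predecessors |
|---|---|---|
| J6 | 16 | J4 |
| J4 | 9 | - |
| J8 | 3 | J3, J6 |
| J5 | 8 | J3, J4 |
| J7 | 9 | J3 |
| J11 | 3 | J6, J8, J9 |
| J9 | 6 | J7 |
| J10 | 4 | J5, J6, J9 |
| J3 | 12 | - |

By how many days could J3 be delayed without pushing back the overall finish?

0

J3→J7→J9→J10 = 12+9+6+4 = 31 sets the makespan at 31 days.
J3 finishes as early as 12 and must finish by 12.
Slack of J3 = 0 − 0 = 0 days.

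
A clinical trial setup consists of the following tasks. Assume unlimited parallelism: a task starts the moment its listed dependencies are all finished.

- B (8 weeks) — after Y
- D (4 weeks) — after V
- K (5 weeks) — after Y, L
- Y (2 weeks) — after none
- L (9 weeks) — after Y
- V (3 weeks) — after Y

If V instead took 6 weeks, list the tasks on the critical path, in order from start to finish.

Y, L, K

Baseline: Y→L→K = 2+9+5 = 16 → 16 weeks.
V is off the critical path — its longest chain is 9 weeks, giving 7 of slack.
That remains the longest chain; total 16 weeks.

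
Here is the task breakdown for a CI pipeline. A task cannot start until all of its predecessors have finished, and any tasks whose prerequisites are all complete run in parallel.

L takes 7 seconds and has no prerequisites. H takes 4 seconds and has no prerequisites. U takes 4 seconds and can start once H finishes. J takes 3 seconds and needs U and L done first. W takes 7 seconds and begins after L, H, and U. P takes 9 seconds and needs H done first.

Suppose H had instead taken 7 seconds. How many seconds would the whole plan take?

18

Critical path before the change: H→U→W = 4+4+7 = 15 giving 15 seconds.
H is on the critical path; changing it to 7 makes that path 18 seconds.
That remains the longest chain; total 18 seconds.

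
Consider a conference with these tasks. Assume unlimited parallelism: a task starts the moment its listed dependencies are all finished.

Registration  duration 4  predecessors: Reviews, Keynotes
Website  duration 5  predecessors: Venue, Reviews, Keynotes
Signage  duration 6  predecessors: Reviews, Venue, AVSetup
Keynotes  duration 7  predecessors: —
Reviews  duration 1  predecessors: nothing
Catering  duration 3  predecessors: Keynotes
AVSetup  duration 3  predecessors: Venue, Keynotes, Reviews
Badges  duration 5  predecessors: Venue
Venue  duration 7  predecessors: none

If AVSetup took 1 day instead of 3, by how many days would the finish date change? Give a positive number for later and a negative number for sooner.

-2

As given, the longest chain is Venue→AVSetup→Signage = 7+3+6 = 16, so the finish is 16 days.
AVSetup lies on that path, so at 1 day the path becomes 14 days.
That remains the longest chain; total 14 days.
Change in finish: 14 − 16 = -2 days.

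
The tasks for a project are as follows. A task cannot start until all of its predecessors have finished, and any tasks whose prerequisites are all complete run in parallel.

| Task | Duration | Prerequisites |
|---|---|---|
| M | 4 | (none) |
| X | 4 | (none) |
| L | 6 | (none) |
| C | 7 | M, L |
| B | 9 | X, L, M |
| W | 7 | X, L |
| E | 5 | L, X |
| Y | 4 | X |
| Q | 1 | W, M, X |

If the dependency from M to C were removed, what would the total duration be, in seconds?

Before: longest chain L→B = 6+9 = 15, finish 15.
Dropping M→C doesn't change C's earliest start (6); another predecessor still binds.
After: L→B = 6+9 = 15 → 15 seconds.

15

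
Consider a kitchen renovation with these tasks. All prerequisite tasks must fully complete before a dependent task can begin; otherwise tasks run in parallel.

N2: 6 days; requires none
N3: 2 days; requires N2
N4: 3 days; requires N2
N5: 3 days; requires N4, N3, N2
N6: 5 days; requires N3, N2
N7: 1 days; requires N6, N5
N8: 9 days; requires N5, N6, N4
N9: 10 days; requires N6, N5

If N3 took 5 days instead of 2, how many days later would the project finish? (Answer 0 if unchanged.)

Critical path before the change: N2→N3→N6→N9 = 6+2+5+10 = 23 giving 23 days.
Since N3 is critical, the +3 change carries straight to that chain (now 26 days).
The critical path is still N2→N3→N6→N9; finish is now 26 days.
Change in finish: 26 − 23 = +3 days.

3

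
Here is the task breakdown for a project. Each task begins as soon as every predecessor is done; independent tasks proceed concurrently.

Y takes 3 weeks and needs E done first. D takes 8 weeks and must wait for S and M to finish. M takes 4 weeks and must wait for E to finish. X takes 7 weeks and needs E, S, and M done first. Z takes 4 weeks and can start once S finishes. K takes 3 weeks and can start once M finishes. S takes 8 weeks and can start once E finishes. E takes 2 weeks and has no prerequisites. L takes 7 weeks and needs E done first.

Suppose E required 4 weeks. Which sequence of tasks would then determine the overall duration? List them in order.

E, S, D

Baseline: E→S→D = 2+8+8 = 18 → 18 weeks.
E lies on that path, so at 4 weeks the path becomes 20 weeks.
The critical path is still E→S→D; finish is now 20 weeks.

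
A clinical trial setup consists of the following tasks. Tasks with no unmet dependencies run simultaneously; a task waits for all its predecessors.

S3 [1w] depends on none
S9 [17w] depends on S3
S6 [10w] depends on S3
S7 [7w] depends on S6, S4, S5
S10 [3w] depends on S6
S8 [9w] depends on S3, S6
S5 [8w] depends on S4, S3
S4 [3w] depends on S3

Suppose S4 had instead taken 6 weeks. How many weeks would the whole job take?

22

Baseline: S3→S6→S8 = 1+10+9 = 20 → 20 weeks.
The longest path through S4 is only 19 weeks, so S4 has float 1.
The binding chain switches to S3→S4→S5→S7 = 1+6+8+7 = 22; finish 22 weeks.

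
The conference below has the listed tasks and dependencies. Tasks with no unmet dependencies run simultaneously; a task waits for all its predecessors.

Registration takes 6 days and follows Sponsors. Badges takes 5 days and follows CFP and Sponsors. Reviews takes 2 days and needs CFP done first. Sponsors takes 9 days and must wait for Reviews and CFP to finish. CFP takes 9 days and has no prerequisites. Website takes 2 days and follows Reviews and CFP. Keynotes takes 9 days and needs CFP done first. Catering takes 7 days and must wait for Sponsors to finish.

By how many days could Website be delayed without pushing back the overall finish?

14

The longest chain is CFP→Reviews→Sponsors→Catering = 9+2+9+7 = 27; overall finish 27 days.
Longest path through Website: 13 days (earliest finish 13, latest finish 27).
Slack of Website = 25 − 11 = 14 days.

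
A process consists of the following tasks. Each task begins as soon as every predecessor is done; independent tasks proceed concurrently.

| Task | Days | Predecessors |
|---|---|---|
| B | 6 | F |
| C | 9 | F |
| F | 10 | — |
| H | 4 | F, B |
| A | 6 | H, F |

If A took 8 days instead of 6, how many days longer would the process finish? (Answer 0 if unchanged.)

2

As given, the longest chain is F→B→H→A = 10+6+4+6 = 26, so the finish is 26 days.
A is on the critical path; changing it to 8 makes that path 28 days.
No other chain overtakes it, so the finish is 28 days.
Change in finish: 28 − 26 = +2 days.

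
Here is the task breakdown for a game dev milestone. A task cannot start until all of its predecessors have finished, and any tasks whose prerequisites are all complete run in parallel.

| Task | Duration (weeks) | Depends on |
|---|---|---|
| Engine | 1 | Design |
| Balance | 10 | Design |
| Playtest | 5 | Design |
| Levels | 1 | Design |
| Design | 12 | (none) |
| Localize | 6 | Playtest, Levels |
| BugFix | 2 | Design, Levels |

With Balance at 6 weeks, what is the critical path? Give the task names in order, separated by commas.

Critical path before the change: Design→Playtest→Localize = 12+5+6 = 23 giving 23 weeks.
Balance has 1 week of float (longest path through it is 22).
That remains the longest chain; total 23 weeks.

Design, Playtest, Localize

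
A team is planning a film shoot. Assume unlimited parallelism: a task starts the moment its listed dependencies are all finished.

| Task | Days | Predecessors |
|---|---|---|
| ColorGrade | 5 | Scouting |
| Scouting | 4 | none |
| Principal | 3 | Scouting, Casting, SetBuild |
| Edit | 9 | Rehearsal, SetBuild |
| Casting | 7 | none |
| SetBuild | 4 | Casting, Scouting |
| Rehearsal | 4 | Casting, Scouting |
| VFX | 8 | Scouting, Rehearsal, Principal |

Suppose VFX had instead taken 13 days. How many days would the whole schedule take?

27

The binding path is Casting→SetBuild→Principal→VFX = 7+4+3+8 = 22; finish at 22 days.
Since VFX is critical, the +5 change carries straight to that chain (now 27 days).
The critical path is still Casting→SetBuild→Principal→VFX; finish is now 27 days.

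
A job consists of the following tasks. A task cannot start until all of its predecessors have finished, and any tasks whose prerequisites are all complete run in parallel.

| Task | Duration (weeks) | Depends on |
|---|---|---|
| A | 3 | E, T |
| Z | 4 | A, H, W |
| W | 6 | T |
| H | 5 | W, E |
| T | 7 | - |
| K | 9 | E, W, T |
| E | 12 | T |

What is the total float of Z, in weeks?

The longest chain is T→E→K = 7+12+9 = 28; overall finish 28 weeks.
Longest path through Z: 28 weeks (earliest finish 28, latest finish 28).
So Z can slip 28 − 28 = 0 weeks.

0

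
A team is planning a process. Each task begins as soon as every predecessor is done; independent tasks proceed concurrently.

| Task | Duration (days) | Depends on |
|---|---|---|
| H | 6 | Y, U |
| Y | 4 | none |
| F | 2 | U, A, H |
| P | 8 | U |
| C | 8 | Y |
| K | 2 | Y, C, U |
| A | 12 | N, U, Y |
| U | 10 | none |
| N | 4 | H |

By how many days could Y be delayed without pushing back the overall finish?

U→H→N→A→F = 10+6+4+12+2 = 34 sets the makespan at 34 days.
The longest chain containing Y totals 28 days.
So Y can slip 10 − 4 = 6 days.

6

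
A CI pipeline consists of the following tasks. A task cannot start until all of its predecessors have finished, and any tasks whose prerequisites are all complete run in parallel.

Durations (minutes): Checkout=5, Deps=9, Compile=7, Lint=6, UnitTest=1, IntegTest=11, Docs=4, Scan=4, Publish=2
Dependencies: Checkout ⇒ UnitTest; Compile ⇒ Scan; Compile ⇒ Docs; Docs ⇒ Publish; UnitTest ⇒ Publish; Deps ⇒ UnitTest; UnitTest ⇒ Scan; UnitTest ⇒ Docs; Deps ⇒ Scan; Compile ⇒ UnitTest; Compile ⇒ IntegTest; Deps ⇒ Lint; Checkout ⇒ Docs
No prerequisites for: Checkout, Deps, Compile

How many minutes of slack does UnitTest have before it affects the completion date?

2

Critical path: Compile→IntegTest = 7+11 = 18, so the finish is 18 minutes.
Longest path through UnitTest: 16 minutes (earliest finish 10, latest finish 12).
Float = 18 − 16 = 2.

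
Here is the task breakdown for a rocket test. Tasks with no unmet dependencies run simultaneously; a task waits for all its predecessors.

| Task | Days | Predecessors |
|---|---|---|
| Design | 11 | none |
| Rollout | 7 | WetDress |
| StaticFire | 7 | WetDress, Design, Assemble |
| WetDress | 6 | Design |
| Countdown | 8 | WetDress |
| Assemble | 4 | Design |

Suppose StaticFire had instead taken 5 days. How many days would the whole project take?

Baseline: Design→WetDress→Countdown = 11+6+8 = 25 → 25 days.
StaticFire has 1 day of float (longest path through it is 24).
No other chain overtakes it, so the finish is 25 days.

25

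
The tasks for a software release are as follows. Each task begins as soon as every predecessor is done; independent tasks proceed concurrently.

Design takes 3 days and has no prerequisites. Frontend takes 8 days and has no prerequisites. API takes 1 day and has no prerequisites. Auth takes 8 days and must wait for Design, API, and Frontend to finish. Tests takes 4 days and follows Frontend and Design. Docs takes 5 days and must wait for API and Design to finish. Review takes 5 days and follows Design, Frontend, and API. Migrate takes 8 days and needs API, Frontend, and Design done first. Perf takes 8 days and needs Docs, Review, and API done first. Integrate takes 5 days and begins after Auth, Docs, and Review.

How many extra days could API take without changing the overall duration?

The longest chain is Frontend→Auth→Integrate = 8+8+5 = 21; overall finish 21 days.
API finishes as early as 1 and must finish by 8.
So API can slip 8 − 1 = 7 days.

7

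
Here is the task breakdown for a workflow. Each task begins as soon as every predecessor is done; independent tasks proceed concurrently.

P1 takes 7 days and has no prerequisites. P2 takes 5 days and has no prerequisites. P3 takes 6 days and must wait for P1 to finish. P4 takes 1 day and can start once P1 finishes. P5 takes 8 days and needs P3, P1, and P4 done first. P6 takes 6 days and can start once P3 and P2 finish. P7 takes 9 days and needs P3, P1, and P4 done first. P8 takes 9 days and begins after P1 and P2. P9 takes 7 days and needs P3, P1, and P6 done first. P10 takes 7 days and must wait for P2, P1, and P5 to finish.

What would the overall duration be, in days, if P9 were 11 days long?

The binding path is P1→P3→P5→P10 = 7+6+8+7 = 28; finish at 28 days.
P9 is off the critical path — its longest chain is 26 days, giving 2 of slack.
The binding chain switches to P1→P3→P6→P9 = 7+6+6+11 = 30; finish 30 days.

30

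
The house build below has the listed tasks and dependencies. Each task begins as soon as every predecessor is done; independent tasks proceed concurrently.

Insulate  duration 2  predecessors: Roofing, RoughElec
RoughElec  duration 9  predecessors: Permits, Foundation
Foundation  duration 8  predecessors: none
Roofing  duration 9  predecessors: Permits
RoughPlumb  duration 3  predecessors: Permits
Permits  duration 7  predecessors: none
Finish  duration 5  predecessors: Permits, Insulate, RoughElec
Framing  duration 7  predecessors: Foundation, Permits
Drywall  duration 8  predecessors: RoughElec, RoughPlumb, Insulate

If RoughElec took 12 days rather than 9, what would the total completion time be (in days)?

30

Actual critical path: Foundation→RoughElec→Insulate→Drywall = 8+9+2+8 = 27 ⇒ 27 days.
RoughElec is on the critical path; changing it to 12 makes that path 30 days.
That remains the longest chain; total 30 days.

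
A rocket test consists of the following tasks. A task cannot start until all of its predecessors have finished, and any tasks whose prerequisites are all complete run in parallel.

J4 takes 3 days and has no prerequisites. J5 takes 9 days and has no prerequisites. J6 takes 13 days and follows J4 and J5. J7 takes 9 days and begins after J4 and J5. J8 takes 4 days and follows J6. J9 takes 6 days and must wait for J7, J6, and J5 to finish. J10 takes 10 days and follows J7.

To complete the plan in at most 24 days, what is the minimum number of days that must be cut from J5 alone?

Current finish: 28 days; target: 24.
J5 is on every critical path, so each day cut from J5 cuts the finish by one (this holds down to a finish of 22).
Need 28 − 24 = 4 days off J5 → J5 becomes 5 days, finish becomes 24.

4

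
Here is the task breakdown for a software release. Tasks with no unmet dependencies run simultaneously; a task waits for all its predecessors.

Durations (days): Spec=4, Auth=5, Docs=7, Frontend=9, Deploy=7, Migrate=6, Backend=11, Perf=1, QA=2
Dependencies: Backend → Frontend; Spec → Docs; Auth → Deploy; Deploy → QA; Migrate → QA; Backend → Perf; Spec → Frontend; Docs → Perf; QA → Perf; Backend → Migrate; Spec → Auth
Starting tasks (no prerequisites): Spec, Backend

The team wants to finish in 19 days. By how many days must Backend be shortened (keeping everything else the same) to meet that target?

1

Current finish: 20 days; target: 19.
Backend is on every critical path, so each day cut from Backend cuts the finish by one (this holds down to a finish of 19).
Need 20 − 19 = 1 day off Backend → Backend becomes 10 days, finish becomes 19.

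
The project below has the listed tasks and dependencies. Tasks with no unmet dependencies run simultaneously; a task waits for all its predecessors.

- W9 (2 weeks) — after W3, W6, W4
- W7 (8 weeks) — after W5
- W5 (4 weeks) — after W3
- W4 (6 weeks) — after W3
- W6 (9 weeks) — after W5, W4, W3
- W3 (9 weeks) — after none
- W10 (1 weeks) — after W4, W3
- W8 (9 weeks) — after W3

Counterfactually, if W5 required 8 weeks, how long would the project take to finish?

28

Baseline: W3→W4→W6→W9 = 9+6+9+2 = 26 → 26 weeks.
W5 has 2 weeks of float (longest path through it is 24).
Now W3→W5→W6→W9 = 9+8+9+2 = 28 is longest, so the finish becomes 28 weeks.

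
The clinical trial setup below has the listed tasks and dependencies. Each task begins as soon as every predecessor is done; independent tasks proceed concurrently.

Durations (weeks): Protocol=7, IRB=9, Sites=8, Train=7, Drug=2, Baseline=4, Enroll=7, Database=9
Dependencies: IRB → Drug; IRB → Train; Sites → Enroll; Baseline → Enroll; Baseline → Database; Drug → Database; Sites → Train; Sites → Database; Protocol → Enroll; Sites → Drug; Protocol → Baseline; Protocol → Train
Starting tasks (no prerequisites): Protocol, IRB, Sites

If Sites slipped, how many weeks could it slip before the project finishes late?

Critical path: Protocol→Baseline→Database = 7+4+9 = 20, so the finish is 20 weeks.
Sites finishes as early as 8 and must finish by 9.
So Sites can slip 9 − 8 = 1 week.

1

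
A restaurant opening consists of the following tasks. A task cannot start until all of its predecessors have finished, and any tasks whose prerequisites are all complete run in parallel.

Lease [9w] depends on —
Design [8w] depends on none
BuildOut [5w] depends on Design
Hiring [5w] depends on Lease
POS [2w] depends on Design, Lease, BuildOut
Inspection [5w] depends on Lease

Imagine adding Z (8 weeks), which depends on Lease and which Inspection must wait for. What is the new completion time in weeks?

Originally the schedule takes 15 weeks.
With Z inserted, Inspection now waits for max(Lease, Z).
New critical path: Lease→Z→Inspection = 9+8+5 = 22 ⇒ 22 weeks.

22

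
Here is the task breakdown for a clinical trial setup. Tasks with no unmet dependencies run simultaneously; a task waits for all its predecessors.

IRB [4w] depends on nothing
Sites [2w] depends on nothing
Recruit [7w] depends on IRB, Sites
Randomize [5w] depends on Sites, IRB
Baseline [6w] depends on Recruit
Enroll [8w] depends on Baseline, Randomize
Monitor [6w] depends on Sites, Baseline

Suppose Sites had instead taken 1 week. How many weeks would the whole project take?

25

As given, the longest chain is IRB→Recruit→Baseline→Enroll = 4+7+6+8 = 25, so the finish is 25 weeks.
Sites has 2 weeks of float (longest path through it is 23).
No other chain overtakes it, so the finish is 25 weeks.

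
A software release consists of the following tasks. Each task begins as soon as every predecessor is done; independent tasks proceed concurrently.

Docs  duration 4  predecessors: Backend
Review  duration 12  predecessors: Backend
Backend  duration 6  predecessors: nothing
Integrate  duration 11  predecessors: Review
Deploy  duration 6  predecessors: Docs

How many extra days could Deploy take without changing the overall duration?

13

Critical path: Backend→Review→Integrate = 6+12+11 = 29, so the finish is 29 days.
The longest chain containing Deploy totals 16 days.
Slack of Deploy = 23 − 10 = 13 days.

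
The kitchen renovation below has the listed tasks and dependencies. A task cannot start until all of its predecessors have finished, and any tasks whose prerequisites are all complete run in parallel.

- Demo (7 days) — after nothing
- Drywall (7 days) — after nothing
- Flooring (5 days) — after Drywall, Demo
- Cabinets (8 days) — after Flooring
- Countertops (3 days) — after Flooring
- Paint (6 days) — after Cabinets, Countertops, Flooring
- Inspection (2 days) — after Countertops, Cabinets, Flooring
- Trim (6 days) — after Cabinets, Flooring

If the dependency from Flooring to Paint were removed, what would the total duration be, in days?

26

Original critical path: Demo→Flooring→Cabinets→Paint = 7+5+8+6 = 26 ⇒ 26 days.
Dropping Flooring→Paint doesn't change Paint's earliest start (20); another predecessor still binds.
New critical path: Demo→Flooring→Cabinets→Paint = 7+5+8+6 = 26 ⇒ 26 days.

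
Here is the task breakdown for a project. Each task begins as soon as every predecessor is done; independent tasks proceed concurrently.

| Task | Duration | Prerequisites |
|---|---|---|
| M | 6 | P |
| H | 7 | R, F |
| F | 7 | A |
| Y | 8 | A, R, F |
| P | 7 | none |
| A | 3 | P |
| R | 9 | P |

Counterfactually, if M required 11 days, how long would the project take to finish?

Baseline: P→A→F→Y = 7+3+7+8 = 25 → 25 days.
M has 12 days of float (longest path through it is 13).
No other chain overtakes it, so the finish is 25 days.

25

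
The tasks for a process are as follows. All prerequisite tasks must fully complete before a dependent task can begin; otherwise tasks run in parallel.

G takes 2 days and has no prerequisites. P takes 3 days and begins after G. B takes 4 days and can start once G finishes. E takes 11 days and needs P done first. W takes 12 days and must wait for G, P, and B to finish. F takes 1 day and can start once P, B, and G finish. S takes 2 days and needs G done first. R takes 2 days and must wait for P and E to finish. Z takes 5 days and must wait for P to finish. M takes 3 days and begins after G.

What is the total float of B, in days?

0

The longest chain is G→P→E→R = 2+3+11+2 = 18; overall finish 18 days.
The longest chain containing B totals 18 days.
So B can slip 6 − 6 = 0 days.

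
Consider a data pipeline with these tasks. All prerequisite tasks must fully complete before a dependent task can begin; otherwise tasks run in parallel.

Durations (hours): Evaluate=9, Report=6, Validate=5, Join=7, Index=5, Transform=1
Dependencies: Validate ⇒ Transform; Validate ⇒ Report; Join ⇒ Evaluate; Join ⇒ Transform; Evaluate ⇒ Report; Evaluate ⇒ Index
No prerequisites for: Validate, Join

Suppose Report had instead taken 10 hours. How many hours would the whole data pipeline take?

26

As given, the longest chain is Join→Evaluate→Report = 7+9+6 = 22, so the finish is 22 hours.
Since Report is critical, the +4 change carries straight to that chain (now 26 hours).
No other chain overtakes it, so the finish is 26 hours.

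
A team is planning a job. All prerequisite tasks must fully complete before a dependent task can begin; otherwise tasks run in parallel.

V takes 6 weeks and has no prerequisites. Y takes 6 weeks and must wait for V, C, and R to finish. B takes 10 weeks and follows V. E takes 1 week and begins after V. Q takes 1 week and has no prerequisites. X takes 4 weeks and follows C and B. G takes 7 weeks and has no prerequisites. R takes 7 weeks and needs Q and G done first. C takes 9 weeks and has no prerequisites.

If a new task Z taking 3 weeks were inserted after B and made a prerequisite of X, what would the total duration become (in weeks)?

23

Originally the schedule takes 20 weeks.
With Z inserted, X now waits for max(C, B, Z).
New critical path: V→B→Z→X = 6+10+3+4 = 23 ⇒ 23 weeks.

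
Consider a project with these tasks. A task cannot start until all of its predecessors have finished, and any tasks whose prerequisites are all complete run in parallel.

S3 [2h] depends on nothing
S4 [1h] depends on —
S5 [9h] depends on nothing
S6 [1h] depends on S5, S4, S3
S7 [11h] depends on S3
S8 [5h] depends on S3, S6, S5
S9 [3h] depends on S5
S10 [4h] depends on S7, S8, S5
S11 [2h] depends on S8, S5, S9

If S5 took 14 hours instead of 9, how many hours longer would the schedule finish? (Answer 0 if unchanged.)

5

As given, the longest chain is S5→S6→S8→S10 = 9+1+5+4 = 19, so the finish is 19 hours.
Since S5 is critical, the +5 change carries straight to that chain (now 24 hours).
The critical path is still S5→S6→S8→S10; finish is now 24 hours.
Change in finish: 24 − 19 = +5 hours.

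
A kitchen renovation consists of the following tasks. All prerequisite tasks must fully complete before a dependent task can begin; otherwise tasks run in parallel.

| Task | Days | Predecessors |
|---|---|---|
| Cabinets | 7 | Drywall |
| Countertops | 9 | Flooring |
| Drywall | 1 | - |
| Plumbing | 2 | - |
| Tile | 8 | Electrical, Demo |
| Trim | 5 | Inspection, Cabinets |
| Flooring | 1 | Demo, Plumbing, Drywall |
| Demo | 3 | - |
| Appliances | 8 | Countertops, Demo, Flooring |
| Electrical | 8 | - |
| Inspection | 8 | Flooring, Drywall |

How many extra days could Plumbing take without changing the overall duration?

1

Critical path: Demo→Flooring→Countertops→Appliances = 3+1+9+8 = 21, so the finish is 21 days.
Plumbing finishes as early as 2 and must finish by 3.
Float = 21 − 20 = 1.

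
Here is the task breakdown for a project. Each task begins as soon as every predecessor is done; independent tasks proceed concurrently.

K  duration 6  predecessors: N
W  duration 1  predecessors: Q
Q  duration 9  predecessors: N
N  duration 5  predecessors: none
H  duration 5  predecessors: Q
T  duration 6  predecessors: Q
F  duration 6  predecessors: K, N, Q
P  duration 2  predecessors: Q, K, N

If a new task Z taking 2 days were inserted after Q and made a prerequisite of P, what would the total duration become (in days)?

Originally the project takes 20 days.
With Z inserted, P now waits for max(Q, K, N, Z).
New critical path: N→Q→F = 5+9+6 = 20 ⇒ 20 days.

20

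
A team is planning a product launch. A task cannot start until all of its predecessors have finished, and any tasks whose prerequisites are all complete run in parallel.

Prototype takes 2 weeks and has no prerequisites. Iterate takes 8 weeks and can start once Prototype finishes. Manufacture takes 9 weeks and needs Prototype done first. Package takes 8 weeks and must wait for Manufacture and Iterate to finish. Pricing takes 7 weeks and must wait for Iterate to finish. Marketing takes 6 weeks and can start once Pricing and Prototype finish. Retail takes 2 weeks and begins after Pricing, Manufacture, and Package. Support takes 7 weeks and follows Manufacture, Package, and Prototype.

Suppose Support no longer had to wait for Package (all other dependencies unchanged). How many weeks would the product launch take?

With the dependency in place, Prototype→Manufacture→Package→Support = 2+9+8+7 = 26 sets the finish at 26 weeks.
Without Package→Support, Support's earliest start moves from 19 to 11.
New critical path: Prototype→Iterate→Pricing→Marketing = 2+8+7+6 = 23 ⇒ 23 weeks.

23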